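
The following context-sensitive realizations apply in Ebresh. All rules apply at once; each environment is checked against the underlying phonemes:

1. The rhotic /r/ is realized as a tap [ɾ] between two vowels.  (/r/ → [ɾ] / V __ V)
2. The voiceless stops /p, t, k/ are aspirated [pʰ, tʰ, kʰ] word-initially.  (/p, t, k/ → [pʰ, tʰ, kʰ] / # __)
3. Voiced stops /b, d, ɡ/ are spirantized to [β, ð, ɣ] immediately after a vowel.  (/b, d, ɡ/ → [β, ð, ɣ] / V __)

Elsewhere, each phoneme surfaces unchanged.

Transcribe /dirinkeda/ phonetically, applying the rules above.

/d/ (word-initial) fails the environment for rule 3, so it stays [d].
/i/ — not in any rule's target class → [i].
/r/ — between /i/ and /i/, between two vowels — surfaces as [ɾ] (rule 1).
/i/ (between /r/ and /n/) is unaffected → [i].
/n/ — not in any rule's target class → [n].
/k/ (between /n/ and /e/): rule 2 targets it, but not word-initially → unchanged [k].
/e/ — not in any rule's target class → [e].
/d/ (between /e/ and /a/): immediately after a vowel, so rule 3 applies → [ð].
/a/ — not in any rule's target class → [a].

[diɾinkeða]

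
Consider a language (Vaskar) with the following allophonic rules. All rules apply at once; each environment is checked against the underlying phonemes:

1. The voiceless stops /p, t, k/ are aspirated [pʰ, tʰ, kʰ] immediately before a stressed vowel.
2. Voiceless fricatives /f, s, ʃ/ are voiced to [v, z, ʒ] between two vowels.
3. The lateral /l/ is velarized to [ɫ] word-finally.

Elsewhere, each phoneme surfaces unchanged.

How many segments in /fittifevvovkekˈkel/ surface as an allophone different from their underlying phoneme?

Segments that undergo a rule: /f/ → [v] (rule 2); /k/ → [kʰ] (rule 1); /l/ → [ɫ] (rule 3).
All other segments surface unchanged.

3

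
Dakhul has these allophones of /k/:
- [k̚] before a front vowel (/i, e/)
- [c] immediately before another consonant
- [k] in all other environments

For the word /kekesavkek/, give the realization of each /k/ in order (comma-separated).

Occurrence 1 (position 1): before a front vowel (/i, e/) → [k̚].
Occurrence 2 (position 3): before a front vowel (/i, e/) → [k̚].
Occurrence 3 (position 8): before a front vowel (/i, e/) → [k̚].
Occurrence 4 (position 10): no conditioning environment matches → elsewhere allophone [k].

[k̚], [k̚], [k̚], [k]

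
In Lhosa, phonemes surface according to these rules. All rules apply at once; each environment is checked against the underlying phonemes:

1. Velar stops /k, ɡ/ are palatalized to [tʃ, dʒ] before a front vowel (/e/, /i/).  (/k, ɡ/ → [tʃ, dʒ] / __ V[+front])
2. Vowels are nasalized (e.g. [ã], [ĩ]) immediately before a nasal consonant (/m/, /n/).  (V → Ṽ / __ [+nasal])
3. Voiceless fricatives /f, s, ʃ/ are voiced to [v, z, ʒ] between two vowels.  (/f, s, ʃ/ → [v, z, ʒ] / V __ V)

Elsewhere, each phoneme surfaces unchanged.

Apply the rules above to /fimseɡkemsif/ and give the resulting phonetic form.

/f/ — word-initial; rule 3 does not apply here → [f].
/i/ — between /f/ and /m/, before a nasal consonant — surfaces as [ĩ] (rule 2).
/s/ (between /m/ and /e/) fails the environment for rule 3, so it stays [s].
/e/ — between /s/ and /ɡ/; rule 2 does not apply here → [e].
/ɡ/ (between /e/ and /k/) is in the target of rule 1 but the environment (before a front vowel) is not met → [ɡ].
/k/ — between /ɡ/ and /e/, before a front vowel — surfaces as [tʃ] (rule 1).
/e/ (between /k/ and /m/): before a nasal consonant, so rule 2 applies → [ẽ].
/s/ (between /m/ and /i/): rule 3 targets it, but not between two vowels → unchanged [s].
/i/ (between /s/ and /f/) is in the target of rule 2 but the environment (before a nasal consonant) is not met → [i].
/f/ (word-final): rule 3 targets it, but not between two vowels → unchanged [f].

[fĩmseɡtʃẽmsif]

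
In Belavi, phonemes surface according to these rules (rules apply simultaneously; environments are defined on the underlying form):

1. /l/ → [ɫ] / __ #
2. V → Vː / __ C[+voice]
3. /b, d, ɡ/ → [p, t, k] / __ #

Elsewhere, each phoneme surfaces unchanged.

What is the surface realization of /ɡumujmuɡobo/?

/ɡ/ (word-initial): rule 3 targets it, but not word-finally → unchanged [ɡ].
/u/ (between /ɡ/ and /m/): before a voiced consonant, so rule 2 applies → [uː].
/u/ (between /m/ and /j/) occurs before a voiced consonant → [uː] by rule 2.
/u/ meets the environment for rule 2 (before a voiced consonant) → [uː].
/ɡ/ — between /u/ and /o/; rule 3 does not apply here → [ɡ].
/o/ (between /ɡ/ and /b/) occurs before a voiced consonant → [oː] by rule 2.
/b/ (between /o/ and /o/) is in the target of rule 3 but the environment (word-finally) is not met → [b].
/o/ (word-final): rule 2 targets it, but not before a voiced consonant → unchanged [o].

[ɡuːmuːjmuːɡoːbo]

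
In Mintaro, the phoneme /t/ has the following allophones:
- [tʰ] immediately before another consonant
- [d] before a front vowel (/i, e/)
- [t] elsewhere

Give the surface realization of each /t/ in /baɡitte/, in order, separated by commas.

[tʰ], [d]

Occurrence 1 (position 5): immediately before another consonant → [tʰ].
Occurrence 2 (position 6): before a front vowel (/i, e/) → [d].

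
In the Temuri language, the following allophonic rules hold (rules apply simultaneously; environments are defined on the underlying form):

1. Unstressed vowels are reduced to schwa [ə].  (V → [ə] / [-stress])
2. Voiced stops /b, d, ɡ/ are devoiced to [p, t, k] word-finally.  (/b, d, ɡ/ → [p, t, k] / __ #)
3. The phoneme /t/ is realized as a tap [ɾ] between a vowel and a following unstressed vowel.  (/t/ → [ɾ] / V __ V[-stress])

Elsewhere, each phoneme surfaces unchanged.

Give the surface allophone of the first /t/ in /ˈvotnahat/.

[t]

/t/ (between /o/ and /n/) fails the environment for rule 3, so it stays [t].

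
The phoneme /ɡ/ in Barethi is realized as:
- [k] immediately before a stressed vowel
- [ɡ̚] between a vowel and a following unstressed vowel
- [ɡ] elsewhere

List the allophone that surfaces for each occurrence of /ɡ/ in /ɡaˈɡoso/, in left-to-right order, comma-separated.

Occurrence 1 (position 1): no conditioning environment matches → elsewhere allophone [ɡ].
Occurrence 2 (position 3): immediately before a stressed vowel → [k].

[ɡ], [k]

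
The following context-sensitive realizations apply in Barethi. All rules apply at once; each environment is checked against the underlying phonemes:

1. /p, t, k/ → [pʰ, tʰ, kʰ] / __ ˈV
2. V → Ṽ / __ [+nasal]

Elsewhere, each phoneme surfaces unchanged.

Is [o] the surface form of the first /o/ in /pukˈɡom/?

/o/ (between /ɡ/ and /m/) occurs before a nasal consonant → [õ] by rule 2.
The actual realization is [õ], not [o].

No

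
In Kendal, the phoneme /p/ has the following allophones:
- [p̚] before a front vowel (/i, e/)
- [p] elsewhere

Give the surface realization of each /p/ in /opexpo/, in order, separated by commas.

Occurrence 1 (position 2): before a front vowel (/i, e/) → [p̚].
Occurrence 2 (position 5): no conditioning environment matches → elsewhere allophone [p].

[p̚], [p]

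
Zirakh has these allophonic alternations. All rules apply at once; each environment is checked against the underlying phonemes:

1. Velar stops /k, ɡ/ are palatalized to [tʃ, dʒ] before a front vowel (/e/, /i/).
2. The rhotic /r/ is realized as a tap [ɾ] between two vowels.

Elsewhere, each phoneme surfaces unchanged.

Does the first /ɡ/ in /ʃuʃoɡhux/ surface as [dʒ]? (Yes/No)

/ɡ/ (between /o/ and /h/) is in the target of rule 1 but the environment (before a front vowel) is not met → [ɡ].
The actual realization is [ɡ], not [dʒ].

No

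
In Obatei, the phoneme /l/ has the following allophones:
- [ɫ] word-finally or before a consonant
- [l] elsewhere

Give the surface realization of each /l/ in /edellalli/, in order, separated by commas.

[ɫ], [l], [ɫ], [l]

Occurrence 1 (position 4): word-finally or before a consonant → [ɫ].
Occurrence 2 (position 5): no conditioning environment matches → elsewhere allophone [l].
Occurrence 3 (position 7): word-finally or before a consonant → [ɫ].
Occurrence 4 (position 8): no conditioning environment matches → elsewhere allophone [l].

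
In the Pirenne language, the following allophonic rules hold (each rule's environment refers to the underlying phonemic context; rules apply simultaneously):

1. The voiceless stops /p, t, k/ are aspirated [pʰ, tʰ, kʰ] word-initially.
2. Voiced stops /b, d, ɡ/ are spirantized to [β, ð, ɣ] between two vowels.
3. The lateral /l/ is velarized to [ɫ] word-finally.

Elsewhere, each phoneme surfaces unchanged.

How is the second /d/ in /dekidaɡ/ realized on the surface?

/d/ (between /i/ and /a/): between two vowels, so rule 2 applies → [ð].

[ð]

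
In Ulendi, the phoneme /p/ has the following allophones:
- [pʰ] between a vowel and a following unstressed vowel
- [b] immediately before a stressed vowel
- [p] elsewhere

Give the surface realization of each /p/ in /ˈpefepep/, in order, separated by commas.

[b], [pʰ], [p]

Occurrence 1 (position 1): immediately before a stressed vowel → [b].
Occurrence 2 (position 5): between a vowel and a following unstressed vowel → [pʰ].
Occurrence 3 (position 7): no conditioning environment matches → elsewhere allophone [p].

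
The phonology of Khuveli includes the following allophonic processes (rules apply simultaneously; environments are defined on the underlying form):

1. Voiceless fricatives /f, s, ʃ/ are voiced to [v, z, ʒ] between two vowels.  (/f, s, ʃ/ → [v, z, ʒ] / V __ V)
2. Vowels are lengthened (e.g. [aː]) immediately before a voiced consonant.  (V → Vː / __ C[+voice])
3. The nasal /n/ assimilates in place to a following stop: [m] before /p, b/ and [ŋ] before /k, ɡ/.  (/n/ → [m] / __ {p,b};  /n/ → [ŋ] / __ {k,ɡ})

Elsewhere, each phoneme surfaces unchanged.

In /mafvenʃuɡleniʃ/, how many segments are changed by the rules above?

Segments that undergo a rule: /e/ → [eː] (rule 2); /u/ → [uː] (rule 2); /e/ → [eː] (rule 2).
All other segments surface unchanged.

3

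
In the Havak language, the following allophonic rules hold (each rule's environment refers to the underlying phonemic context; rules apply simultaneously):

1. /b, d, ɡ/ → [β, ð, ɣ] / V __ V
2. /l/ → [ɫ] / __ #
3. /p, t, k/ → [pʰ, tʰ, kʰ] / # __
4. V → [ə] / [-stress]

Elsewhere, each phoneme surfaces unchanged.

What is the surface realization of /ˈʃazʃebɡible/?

/ʃ/ (word-initial) is unaffected → [ʃ].
/a/ (between /ʃ/ and /z/) is in the target of rule 4 but the environment (in an unstressed syllable) is not met → [a].
/z/ stays [z].
/ʃ/ — not in any rule's target class → [ʃ].
/e/ meets the environment for rule 4 (in an unstressed syllable) → [ə].
/b/ (between /e/ and /ɡ/) is in the target of rule 1 but the environment (between two vowels) is not met → [b].
/ɡ/ (between /b/ and /i/) is in the target of rule 1 but the environment (between two vowels) is not met → [ɡ].
/i/ (between /ɡ/ and /b/) occurs in an unstressed syllable → [ə] by rule 4.
/b/ (between /i/ and /l/) is in the target of rule 1 but the environment (between two vowels) is not met → [b].
/l/ (between /b/ and /e/) fails the environment for rule 2, so it stays [l].
/e/ (word-final) occurs in an unstressed syllable → [ə] by rule 4.

[ˈʃazʃəbɡəblə]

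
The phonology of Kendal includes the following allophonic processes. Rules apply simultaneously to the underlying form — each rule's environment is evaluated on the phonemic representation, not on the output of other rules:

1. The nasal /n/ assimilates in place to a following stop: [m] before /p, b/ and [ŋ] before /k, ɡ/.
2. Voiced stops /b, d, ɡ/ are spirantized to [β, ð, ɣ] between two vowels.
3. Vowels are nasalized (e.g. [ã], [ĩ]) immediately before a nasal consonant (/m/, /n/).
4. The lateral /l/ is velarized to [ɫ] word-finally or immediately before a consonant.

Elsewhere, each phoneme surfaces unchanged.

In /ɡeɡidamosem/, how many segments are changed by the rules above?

Segments that undergo a rule: /ɡ/ → [ɣ] (rule 2); /d/ → [ð] (rule 2); /a/ → [ã] (rule 3); /e/ → [ẽ] (rule 3).
All other segments surface unchanged.

4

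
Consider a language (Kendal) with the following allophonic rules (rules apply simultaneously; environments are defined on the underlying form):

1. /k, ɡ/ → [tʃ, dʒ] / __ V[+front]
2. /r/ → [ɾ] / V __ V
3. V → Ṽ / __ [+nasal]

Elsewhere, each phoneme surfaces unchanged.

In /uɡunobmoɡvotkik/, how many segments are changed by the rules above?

2

Segments that undergo a rule: /u/ → [ũ] (rule 3); /k/ → [tʃ] (rule 1).
All other segments surface unchanged.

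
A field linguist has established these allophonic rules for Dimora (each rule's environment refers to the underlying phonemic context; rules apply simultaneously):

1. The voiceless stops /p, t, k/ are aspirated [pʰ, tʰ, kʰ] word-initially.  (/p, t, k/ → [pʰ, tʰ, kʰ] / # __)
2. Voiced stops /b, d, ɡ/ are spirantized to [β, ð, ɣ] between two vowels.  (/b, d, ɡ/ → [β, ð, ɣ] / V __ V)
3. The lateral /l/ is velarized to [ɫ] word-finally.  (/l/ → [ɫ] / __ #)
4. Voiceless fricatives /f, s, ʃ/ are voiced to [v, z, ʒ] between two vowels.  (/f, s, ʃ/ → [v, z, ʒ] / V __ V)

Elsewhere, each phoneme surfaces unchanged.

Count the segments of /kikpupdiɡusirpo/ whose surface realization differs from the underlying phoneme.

3

Segments that undergo a rule: /k/ → [kʰ] (rule 1); /ɡ/ → [ɣ] (rule 2); /s/ → [z] (rule 4).
All other segments surface unchanged.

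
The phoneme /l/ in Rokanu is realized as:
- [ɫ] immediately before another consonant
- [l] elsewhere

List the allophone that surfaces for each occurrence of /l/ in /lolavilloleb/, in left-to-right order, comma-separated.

Occurrence 1 (position 1): no conditioning environment matches → elsewhere allophone [l].
Occurrence 2 (position 3): no conditioning environment matches → elsewhere allophone [l].
Occurrence 3 (position 7): immediately before another consonant → [ɫ].
Occurrence 4 (position 8): no conditioning environment matches → elsewhere allophone [l].
Occurrence 5 (position 10): no conditioning environment matches → elsewhere allophone [l].

[l], [l], [ɫ], [l], [l]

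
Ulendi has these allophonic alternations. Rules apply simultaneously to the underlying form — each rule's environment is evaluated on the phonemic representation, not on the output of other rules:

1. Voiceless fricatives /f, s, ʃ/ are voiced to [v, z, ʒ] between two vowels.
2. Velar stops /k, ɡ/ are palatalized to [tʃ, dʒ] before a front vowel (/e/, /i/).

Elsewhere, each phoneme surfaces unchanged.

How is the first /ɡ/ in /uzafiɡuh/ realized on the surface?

[ɡ]

/ɡ/ — between /i/ and /u/; rule 2 does not apply here → [ɡ].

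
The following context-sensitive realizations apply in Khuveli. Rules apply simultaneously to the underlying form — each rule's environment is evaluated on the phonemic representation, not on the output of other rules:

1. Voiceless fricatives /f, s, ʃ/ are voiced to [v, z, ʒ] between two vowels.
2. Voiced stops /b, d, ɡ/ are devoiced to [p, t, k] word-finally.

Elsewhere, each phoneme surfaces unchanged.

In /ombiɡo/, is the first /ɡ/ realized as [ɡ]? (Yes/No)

Yes

/ɡ/ — between /i/ and /o/; rule 2 does not apply here → [ɡ].
The actual realization is [ɡ], which matches [ɡ].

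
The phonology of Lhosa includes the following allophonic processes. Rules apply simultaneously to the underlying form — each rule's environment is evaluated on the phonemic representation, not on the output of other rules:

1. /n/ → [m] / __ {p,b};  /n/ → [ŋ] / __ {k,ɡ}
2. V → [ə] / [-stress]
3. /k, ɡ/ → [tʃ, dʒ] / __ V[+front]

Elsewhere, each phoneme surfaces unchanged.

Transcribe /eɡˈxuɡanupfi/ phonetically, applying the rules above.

/e/ (word-initial): in an unstressed syllable, so rule 2 applies → [ə].
/ɡ/ (between /e/ and /x/) is in the target of rule 3 but the environment (before a front vowel) is not met → [ɡ].
/u/ (between /x/ and /ɡ/): rule 2 targets it, but not in an unstressed syllable → unchanged [u].
/ɡ/ — between /u/ and /a/; rule 3 does not apply here → [ɡ].
/a/ (between /ɡ/ and /n/) occurs in an unstressed syllable → [ə] by rule 2.
/n/ (between /a/ and /u/) is in the target of rule 1 but the environment (before a labial or velar stop) is not met → [n].
/u/ — between /n/ and /p/, in an unstressed syllable — surfaces as [ə] (rule 2).
/i/ — word-final, in an unstressed syllable — surfaces as [ə] (rule 2).

[əɡˈxuɡənəpfə]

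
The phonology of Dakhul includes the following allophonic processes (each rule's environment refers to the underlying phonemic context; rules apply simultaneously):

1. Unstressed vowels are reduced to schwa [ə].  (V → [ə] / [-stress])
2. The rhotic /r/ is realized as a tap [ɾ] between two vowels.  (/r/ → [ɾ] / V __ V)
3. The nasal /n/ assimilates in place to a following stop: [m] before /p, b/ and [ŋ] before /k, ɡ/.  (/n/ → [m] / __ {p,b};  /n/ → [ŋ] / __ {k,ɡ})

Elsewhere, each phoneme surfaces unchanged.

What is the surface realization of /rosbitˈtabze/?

[rəsbətˈtabzə]

/r/ (word-initial) is in the target of rule 2 but the environment (between two vowels) is not met → [r].
/o/ (between /r/ and /s/) occurs in an unstressed syllable → [ə] by rule 1.
/i/ — between /b/ and /t/, in an unstressed syllable — surfaces as [ə] (rule 1).
/a/ — between /t/ and /b/; rule 1 does not apply here → [a].
/e/ meets the environment for rule 1 (in an unstressed syllable) → [ə].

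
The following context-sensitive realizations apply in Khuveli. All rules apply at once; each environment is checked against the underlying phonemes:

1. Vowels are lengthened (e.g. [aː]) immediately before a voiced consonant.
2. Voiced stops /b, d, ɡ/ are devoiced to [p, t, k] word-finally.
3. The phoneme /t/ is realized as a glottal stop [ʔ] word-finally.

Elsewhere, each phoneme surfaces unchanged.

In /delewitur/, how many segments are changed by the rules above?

Segments that undergo a rule: /e/ → [eː] (rule 1); /e/ → [eː] (rule 1); /u/ → [uː] (rule 1).
All other segments surface unchanged.

3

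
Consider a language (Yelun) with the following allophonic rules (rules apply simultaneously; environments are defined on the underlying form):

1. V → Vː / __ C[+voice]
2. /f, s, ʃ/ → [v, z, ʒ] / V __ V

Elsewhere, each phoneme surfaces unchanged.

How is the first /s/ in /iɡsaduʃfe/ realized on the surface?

[s]

/s/ — between /ɡ/ and /a/; rule 2 does not apply here → [s].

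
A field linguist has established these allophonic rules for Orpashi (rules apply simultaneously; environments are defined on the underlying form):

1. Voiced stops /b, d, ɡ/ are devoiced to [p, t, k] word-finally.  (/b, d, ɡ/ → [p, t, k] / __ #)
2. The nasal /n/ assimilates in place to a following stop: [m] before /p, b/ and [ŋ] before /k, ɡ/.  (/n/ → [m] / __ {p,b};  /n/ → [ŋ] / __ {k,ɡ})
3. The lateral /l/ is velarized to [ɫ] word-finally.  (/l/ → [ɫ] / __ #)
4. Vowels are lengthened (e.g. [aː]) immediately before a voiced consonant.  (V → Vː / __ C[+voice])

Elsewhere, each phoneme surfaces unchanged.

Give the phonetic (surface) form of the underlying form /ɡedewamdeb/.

[ɡeːdeːwaːmdeːp]

/ɡ/ (word-initial): rule 1 targets it, but not word-finally → unchanged [ɡ].
/e/ (between /ɡ/ and /d/): before a voiced consonant, so rule 4 applies → [eː].
/d/ (between /e/ and /e/) fails the environment for rule 1, so it stays [d].
/e/ — between /d/ and /w/, before a voiced consonant — surfaces as [eː] (rule 4).
/w/ (between /e/ and /a/) is unaffected → [w].
/a/ (between /w/ and /m/) occurs before a voiced consonant → [aː] by rule 4.
/m/ (between /a/ and /d/): no rule targets it → [m].
/d/ (between /m/ and /e/) fails the environment for rule 1, so it stays [d].
Rule 4 applies to /e/ (between /d/ and /b/: before a voiced consonant) → [eː].
/b/ (word-final): word-finally, so rule 1 applies → [p].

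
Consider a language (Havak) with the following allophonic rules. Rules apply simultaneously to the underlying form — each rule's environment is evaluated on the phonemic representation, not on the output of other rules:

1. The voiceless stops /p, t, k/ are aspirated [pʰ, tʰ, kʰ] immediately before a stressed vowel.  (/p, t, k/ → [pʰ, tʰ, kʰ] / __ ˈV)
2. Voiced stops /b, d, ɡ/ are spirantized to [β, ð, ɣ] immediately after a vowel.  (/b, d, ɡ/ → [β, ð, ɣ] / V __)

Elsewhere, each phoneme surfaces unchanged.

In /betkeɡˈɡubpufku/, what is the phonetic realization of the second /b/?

/b/ — between /u/ and /p/, immediately after a vowel — surfaces as [β] (rule 2).

[β]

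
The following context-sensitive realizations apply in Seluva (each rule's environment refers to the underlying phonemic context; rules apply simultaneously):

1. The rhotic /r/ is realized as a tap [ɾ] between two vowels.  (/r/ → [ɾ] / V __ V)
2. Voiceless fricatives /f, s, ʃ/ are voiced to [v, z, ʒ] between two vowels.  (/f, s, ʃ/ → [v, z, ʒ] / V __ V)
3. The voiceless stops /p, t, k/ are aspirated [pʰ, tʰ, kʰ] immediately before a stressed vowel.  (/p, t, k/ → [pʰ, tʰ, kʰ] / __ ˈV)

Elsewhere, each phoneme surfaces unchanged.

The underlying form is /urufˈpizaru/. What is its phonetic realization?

[uɾufˈpʰizaɾu]

/u/ stays [u].
/r/ — between /u/ and /u/, between two vowels — surfaces as [ɾ] (rule 1).
/u/ — not in any rule's target class → [u].
/f/ — between /u/ and /p/; rule 2 does not apply here → [f].
Rule 3 applies to /p/ (between /f/ and /i/: immediately before a stressed vowel) → [pʰ].
/i/ (between /p/ and /z/) is unaffected → [i].
/z/ (between /i/ and /a/) is unaffected → [z].
/a/ stays [a].
/r/ (between /a/ and /u/): between two vowels, so rule 1 applies → [ɾ].
/u/ (word-final): no rule targets it → [u].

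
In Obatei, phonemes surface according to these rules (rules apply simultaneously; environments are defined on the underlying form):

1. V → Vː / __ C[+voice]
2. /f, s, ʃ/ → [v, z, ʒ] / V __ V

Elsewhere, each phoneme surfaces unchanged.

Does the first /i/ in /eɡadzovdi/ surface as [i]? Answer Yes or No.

/i/ — word-final; rule 1 does not apply here → [i].
The actual realization is [i], which matches [i].

Yes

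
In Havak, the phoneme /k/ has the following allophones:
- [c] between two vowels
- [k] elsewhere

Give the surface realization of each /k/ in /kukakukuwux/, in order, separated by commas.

Occurrence 1 (position 1): no conditioning environment matches → elsewhere allophone [k].
Occurrence 2 (position 3): between two vowels → [c].
Occurrence 3 (position 5): between two vowels → [c].
Occurrence 4 (position 7): between two vowels → [c].

[k], [c], [c], [c]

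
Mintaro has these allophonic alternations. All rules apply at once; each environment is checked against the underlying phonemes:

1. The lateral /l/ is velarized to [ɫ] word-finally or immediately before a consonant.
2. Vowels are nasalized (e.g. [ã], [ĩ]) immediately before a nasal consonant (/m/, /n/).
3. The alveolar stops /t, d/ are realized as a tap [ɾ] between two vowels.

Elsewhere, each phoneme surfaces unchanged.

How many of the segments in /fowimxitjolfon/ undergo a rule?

Segments that undergo a rule: /i/ → [ĩ] (rule 2); /l/ → [ɫ] (rule 1); /o/ → [õ] (rule 2).
All other segments surface unchanged.

3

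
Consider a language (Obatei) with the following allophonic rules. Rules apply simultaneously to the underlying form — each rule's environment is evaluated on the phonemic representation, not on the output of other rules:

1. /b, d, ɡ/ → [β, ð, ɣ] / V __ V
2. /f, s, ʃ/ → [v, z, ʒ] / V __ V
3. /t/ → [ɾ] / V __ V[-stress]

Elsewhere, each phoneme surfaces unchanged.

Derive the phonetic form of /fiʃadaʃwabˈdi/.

/f/ — word-initial; rule 2 does not apply here → [f].
/ʃ/ — between /i/ and /a/, between two vowels — surfaces as [ʒ] (rule 2).
/d/ (between /a/ and /a/): between two vowels, so rule 1 applies → [ð].
/ʃ/ (between /a/ and /w/): rule 2 targets it, but not between two vowels → unchanged [ʃ].
/b/ (between /a/ and /d/) is in the target of rule 1 but the environment (between two vowels) is not met → [b].
/d/ (between /b/ and /i/) is in the target of rule 1 but the environment (between two vowels) is not met → [d].

[fiʒaðaʃwabˈdi]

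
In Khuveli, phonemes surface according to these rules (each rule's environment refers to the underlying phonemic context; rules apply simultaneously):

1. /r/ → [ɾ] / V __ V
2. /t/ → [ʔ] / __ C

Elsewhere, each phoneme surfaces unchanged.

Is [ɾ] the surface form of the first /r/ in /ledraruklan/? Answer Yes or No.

No

/r/ (between /d/ and /a/) is in the target of rule 1 but the environment (between two vowels) is not met → [r].
The actual realization is [r], not [ɾ].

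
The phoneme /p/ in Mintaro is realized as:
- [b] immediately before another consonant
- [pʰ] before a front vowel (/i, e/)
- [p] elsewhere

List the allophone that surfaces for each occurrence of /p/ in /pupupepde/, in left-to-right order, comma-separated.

[p], [p], [pʰ], [b]

Occurrence 1 (position 1): no conditioning environment matches → elsewhere allophone [p].
Occurrence 2 (position 3): no conditioning environment matches → elsewhere allophone [p].
Occurrence 3 (position 5): before a front vowel (/i, e/) → [pʰ].
Occurrence 4 (position 7): immediately before another consonant → [b].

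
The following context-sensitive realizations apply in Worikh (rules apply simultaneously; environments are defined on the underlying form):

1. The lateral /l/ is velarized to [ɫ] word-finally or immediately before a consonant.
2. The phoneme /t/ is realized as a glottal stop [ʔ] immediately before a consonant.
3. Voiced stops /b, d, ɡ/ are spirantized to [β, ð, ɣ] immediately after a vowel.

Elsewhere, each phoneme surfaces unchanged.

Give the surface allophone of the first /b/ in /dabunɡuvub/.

[β]

/b/ (between /a/ and /u/) occurs immediately after a vowel → [β] by rule 3.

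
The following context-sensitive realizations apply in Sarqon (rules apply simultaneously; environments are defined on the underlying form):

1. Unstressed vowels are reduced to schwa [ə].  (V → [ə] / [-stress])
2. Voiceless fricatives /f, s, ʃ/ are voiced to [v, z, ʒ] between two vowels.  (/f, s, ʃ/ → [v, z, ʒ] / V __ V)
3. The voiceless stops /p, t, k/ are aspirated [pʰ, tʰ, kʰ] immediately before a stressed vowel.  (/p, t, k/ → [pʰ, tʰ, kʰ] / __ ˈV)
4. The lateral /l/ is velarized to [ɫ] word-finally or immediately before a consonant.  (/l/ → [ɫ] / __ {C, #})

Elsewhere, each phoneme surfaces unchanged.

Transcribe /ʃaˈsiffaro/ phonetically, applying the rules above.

[ʃəˈziffərə]

/ʃ/ (word-initial) is in the target of rule 2 but the environment (between two vowels) is not met → [ʃ].
Rule 1 applies to /a/ (between /ʃ/ and /s/: in an unstressed syllable) → [ə].
/s/ meets the environment for rule 2 (between two vowels) → [z].
/i/ — between /s/ and /f/; rule 1 does not apply here → [i].
/f/ (between /i/ and /f/) fails the environment for rule 2, so it stays [f].
/f/ (between /f/ and /a/): rule 2 targets it, but not between two vowels → unchanged [f].
/a/ (between /f/ and /r/): in an unstressed syllable, so rule 1 applies → [ə].
/r/ (between /a/ and /o/) is unaffected → [r].
/o/ — word-final, in an unstressed syllable — surfaces as [ə] (rule 1).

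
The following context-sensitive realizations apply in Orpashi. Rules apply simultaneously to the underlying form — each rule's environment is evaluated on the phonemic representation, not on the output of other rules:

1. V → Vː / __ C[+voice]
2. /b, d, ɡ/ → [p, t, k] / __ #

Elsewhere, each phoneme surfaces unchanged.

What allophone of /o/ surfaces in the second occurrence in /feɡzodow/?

/o/ meets the environment for rule 1 (before a voiced consonant) → [oː].

[oː]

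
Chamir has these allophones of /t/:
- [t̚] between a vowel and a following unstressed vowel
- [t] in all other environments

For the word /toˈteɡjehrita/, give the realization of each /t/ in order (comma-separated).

Occurrence 1 (position 1): no conditioning environment matches → elsewhere allophone [t].
Occurrence 2 (position 3): no conditioning environment matches → elsewhere allophone [t].
Occurrence 3 (position 11): between a vowel and a following unstressed vowel → [t̚].

[t], [t], [t̚]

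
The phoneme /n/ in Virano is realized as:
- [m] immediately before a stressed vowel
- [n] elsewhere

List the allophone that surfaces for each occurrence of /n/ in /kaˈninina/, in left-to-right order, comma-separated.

Occurrence 1 (position 3): immediately before a stressed vowel → [m].
Occurrence 2 (position 5): no conditioning environment matches → elsewhere allophone [n].
Occurrence 3 (position 7): no conditioning environment matches → elsewhere allophone [n].

[m], [n], [n]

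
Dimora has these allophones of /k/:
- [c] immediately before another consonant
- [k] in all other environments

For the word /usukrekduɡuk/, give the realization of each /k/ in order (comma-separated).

Occurrence 1 (position 4): immediately before another consonant → [c].
Occurrence 2 (position 7): immediately before another consonant → [c].
Occurrence 3 (position 12): no conditioning environment matches → elsewhere allophone [k].

[c], [c], [k]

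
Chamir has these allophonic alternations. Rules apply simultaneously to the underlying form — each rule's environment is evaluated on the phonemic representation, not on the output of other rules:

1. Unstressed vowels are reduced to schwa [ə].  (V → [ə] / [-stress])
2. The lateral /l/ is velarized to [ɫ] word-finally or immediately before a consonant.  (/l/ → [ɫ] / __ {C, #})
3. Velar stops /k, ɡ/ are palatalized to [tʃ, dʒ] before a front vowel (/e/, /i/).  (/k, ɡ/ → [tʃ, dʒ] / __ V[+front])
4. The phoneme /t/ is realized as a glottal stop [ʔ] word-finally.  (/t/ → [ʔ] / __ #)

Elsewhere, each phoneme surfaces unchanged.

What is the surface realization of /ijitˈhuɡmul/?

[əjətˈhuɡməɫ]

/i/ (word-initial): in an unstressed syllable, so rule 1 applies → [ə].
/j/ (between /i/ and /i/) is unaffected → [j].
/i/ meets the environment for rule 1 (in an unstressed syllable) → [ə].
/t/ (between /i/ and /h/) fails the environment for rule 4, so it stays [t].
/h/ (between /t/ and /u/): no rule targets it → [h].
/u/ (between /h/ and /ɡ/): rule 1 targets it, but not in an unstressed syllable → unchanged [u].
/ɡ/ (between /u/ and /m/) is in the target of rule 3 but the environment (before a front vowel) is not met → [ɡ].
/m/ (between /ɡ/ and /u/) is unaffected → [m].
/u/ (between /m/ and /l/): in an unstressed syllable, so rule 1 applies → [ə].
Rule 2 applies to /l/ (word-final: word-finally or immediately before a consonant) → [ɫ].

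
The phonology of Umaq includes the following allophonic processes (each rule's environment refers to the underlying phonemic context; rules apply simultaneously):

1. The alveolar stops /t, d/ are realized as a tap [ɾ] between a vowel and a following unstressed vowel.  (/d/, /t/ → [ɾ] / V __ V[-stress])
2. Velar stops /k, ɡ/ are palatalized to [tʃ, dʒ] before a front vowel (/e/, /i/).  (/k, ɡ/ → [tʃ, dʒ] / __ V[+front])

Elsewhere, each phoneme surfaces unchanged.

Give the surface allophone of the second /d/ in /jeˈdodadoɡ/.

[ɾ]

/d/ (between /o/ and /a/): between a vowel and a following unstressed vowel, so rule 1 applies → [ɾ].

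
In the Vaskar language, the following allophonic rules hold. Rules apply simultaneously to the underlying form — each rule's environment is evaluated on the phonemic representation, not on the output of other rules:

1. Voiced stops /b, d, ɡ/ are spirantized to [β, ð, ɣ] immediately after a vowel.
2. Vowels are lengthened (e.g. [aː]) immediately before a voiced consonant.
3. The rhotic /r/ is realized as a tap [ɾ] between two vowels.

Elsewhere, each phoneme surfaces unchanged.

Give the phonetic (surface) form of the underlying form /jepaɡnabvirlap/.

/e/ — between /j/ and /p/; rule 2 does not apply here → [e].
/a/ — between /p/ and /ɡ/, before a voiced consonant — surfaces as [aː] (rule 2).
/ɡ/ (between /a/ and /n/) occurs immediately after a vowel → [ɣ] by rule 1.
/a/ (between /n/ and /b/) occurs before a voiced consonant → [aː] by rule 2.
/b/ (between /a/ and /v/) occurs immediately after a vowel → [β] by rule 1.
/i/ — between /v/ and /r/, before a voiced consonant — surfaces as [iː] (rule 2).
/r/ — between /i/ and /l/; rule 3 does not apply here → [r].
/a/ — between /l/ and /p/; rule 2 does not apply here → [a].

[jepaːɣnaːβviːrlap]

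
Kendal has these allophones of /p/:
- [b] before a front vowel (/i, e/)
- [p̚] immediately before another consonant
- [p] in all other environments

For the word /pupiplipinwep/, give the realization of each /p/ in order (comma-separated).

[p], [b], [p̚], [b], [p]

Occurrence 1 (position 1): no conditioning environment matches → elsewhere allophone [p].
Occurrence 2 (position 3): before a front vowel (/i, e/) → [b].
Occurrence 3 (position 5): immediately before another consonant → [p̚].
Occurrence 4 (position 8): before a front vowel (/i, e/) → [b].
Occurrence 5 (position 13): no conditioning environment matches → elsewhere allophone [p].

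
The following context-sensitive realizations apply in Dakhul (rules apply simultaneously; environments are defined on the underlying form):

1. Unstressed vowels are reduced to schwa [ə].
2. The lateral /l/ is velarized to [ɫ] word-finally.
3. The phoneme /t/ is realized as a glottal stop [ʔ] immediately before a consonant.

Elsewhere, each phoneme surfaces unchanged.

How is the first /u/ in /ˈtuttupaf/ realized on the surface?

[u]

/u/ (between /t/ and /t/): rule 1 targets it, but not in an unstressed syllable → unchanged [u].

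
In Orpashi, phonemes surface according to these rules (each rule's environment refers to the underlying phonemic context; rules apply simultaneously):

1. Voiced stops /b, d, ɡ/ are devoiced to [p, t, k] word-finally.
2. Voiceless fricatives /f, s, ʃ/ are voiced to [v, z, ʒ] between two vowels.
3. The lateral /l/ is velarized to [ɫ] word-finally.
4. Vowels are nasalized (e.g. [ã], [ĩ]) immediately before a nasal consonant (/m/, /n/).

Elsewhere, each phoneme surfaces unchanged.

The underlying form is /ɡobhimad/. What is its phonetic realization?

[ɡobhĩmat]

/ɡ/ — word-initial; rule 1 does not apply here → [ɡ].
/o/ (between /ɡ/ and /b/) is in the target of rule 4 but the environment (before a nasal consonant) is not met → [o].
/b/ — between /o/ and /h/; rule 1 does not apply here → [b].
/h/ (between /b/ and /i/): no rule targets it → [h].
Rule 4 applies to /i/ (between /h/ and /m/: before a nasal consonant) → [ĩ].
/m/ — not in any rule's target class → [m].
/a/ (between /m/ and /d/) is in the target of rule 4 but the environment (before a nasal consonant) is not met → [a].
/d/ (word-final) occurs word-finally → [t] by rule 1.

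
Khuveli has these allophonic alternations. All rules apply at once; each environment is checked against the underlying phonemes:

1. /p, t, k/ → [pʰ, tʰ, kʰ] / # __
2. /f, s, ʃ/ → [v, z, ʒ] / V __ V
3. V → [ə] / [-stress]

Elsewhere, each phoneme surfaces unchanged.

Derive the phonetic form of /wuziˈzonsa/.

[wəzəˈzonsə]

/u/ — between /w/ and /z/, in an unstressed syllable — surfaces as [ə] (rule 3).
/i/ — between /z/ and /z/, in an unstressed syllable — surfaces as [ə] (rule 3).
/o/ (between /z/ and /n/) fails the environment for rule 3, so it stays [o].
/s/ — between /n/ and /a/; rule 2 does not apply here → [s].
/a/ meets the environment for rule 3 (in an unstressed syllable) → [ə].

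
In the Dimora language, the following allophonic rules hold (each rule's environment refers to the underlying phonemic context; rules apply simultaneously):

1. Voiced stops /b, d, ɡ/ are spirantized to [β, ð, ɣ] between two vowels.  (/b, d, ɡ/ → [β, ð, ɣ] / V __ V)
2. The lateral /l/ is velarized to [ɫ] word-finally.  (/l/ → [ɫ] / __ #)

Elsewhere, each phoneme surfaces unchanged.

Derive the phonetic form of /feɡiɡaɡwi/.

/f/ (word-initial) is unaffected → [f].
/e/ (between /f/ and /ɡ/): no rule targets it → [e].
/ɡ/ — between /e/ and /i/, between two vowels — surfaces as [ɣ] (rule 1).
/i/ — not in any rule's target class → [i].
/ɡ/ — between /i/ and /a/, between two vowels — surfaces as [ɣ] (rule 1).
/a/ (between /ɡ/ and /ɡ/): no rule targets it → [a].
/ɡ/ (between /a/ and /w/) fails the environment for rule 1, so it stays [ɡ].
/w/ — not in any rule's target class → [w].
/i/ — not in any rule's target class → [i].

[feɣiɣaɡwi]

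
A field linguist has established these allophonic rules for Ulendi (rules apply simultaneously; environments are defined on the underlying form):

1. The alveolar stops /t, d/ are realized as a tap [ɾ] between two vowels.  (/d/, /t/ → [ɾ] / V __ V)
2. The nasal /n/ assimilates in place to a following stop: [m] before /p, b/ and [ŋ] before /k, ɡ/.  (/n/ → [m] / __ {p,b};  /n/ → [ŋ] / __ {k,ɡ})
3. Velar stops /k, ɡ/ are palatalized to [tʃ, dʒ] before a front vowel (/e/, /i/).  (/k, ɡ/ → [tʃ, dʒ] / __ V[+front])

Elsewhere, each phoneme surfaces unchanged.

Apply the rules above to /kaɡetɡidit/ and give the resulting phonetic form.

[kadʒetdʒiɾit]

/k/ — word-initial; rule 3 does not apply here → [k].
/a/ (between /k/ and /ɡ/): no rule targets it → [a].
/ɡ/ (between /a/ and /e/) occurs before a front vowel → [dʒ] by rule 3.
/e/ (between /ɡ/ and /t/): no rule targets it → [e].
/t/ — between /e/ and /ɡ/; rule 1 does not apply here → [t].
/ɡ/ meets the environment for rule 3 (before a front vowel) → [dʒ].
/i/ — not in any rule's target class → [i].
Rule 1 applies to /d/ (between /i/ and /i/: between two vowels) → [ɾ].
/i/ stays [i].
/t/ (word-final) fails the environment for rule 1, so it stays [t].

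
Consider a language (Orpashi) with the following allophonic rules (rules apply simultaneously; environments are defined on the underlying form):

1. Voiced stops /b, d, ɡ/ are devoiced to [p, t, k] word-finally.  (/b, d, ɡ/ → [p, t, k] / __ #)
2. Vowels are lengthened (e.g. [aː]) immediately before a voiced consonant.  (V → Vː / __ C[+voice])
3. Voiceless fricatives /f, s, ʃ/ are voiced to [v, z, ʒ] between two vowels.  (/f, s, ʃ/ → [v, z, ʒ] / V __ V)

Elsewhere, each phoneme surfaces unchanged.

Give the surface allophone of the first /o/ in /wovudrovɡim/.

[oː]

/o/ — between /w/ and /v/, before a voiced consonant — surfaces as [oː] (rule 2).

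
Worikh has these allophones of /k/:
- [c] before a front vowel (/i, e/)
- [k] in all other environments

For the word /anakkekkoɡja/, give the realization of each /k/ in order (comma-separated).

[k], [c], [k], [k]

Occurrence 1 (position 4): no conditioning environment matches → elsewhere allophone [k].
Occurrence 2 (position 5): before a front vowel → [c].
Occurrence 3 (position 7): no conditioning environment matches → elsewhere allophone [k].
Occurrence 4 (position 8): no conditioning environment matches → elsewhere allophone [k].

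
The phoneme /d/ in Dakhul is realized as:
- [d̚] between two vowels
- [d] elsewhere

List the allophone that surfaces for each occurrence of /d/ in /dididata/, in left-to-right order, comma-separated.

Occurrence 1 (position 1): no conditioning environment matches → elsewhere allophone [d].
Occurrence 2 (position 3): between two vowels → [d̚].
Occurrence 3 (position 5): between two vowels → [d̚].

[d], [d̚], [d̚]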